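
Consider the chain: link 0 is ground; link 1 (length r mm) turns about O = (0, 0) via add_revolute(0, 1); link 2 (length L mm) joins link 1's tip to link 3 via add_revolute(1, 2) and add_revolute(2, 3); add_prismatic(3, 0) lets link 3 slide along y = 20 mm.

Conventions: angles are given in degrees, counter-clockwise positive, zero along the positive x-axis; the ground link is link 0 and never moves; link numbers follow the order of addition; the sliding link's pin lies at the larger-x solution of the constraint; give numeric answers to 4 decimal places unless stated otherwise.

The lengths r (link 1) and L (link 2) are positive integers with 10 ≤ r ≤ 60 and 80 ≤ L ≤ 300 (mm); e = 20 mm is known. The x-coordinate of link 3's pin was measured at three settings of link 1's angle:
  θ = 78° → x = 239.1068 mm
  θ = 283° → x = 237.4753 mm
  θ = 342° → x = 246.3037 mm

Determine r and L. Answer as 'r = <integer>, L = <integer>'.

constraint per measurement: (x − r cos θ)² + (r sin θ − e)² = L²
subtracting the θ₁ and θ₂ equations cancels the r² and L² terms:
r = (x₁² − x₂²) / (2[(x₁cos θ₁ + e sin θ₁) − (x₂cos θ₂ + e sin θ₂)]) = 10.9999 → r = 11
L² = (x₁ − r cos θ₁)² + (r sin θ₁ − e)² = 56168.9887 → L = 237.0000 → L = 237
check at θ₃=342°: x = 246.3037 (printed 246.3037) ✓

r = 11, L = 237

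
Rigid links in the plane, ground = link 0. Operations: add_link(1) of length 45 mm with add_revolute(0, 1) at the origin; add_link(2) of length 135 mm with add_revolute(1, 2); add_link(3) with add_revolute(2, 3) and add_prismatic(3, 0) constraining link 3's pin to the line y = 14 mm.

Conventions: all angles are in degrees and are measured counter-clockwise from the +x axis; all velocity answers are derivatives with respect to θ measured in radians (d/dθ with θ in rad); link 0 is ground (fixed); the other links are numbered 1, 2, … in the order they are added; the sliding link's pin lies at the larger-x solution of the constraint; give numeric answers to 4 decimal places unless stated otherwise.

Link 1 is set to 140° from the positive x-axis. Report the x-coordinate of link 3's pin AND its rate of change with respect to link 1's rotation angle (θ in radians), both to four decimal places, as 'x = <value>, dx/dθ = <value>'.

geometry: r = 45 mm, L = 135 mm, e = 14 mm
crank pin P = (r cos θ, r sin θ) = (-34.472000, 28.925442)
h = r sin θ − e = 28.925442 − 14 = 14.925442
x = r cos θ + √(L² − h²) = -34.472000 + 134.172393 = 99.700394
dx/dθ = −r sin θ − h·r cos θ/√(L² − h²) (θ in radians; h = 14.925442) = -25.090750

x = 99.7004, dx/dθ = -25.0908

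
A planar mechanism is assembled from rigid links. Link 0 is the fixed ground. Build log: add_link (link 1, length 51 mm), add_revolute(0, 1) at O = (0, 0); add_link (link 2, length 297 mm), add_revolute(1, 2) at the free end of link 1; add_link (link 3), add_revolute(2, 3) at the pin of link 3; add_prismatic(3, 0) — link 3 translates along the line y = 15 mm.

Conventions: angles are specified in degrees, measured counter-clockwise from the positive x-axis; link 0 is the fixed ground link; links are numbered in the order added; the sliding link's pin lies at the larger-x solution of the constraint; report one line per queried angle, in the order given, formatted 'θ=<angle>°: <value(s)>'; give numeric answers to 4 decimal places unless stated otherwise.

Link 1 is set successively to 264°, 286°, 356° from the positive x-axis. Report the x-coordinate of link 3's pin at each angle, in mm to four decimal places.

geometry: r = 51 mm, L = 297 mm, e = 15 mm
θ=264°: crank pin P = (r cos θ, r sin θ) = (-5.330952, -50.720617)
θ=264°: h = r sin θ − e = -50.720617 − 15 = -65.720617
θ=264°: x = r cos θ + √(L² − h²) = -5.330952 + 289.637360 = 284.306409
θ=286°: crank pin P = (r cos θ, r sin θ) = (14.057505, -49.024346)
θ=286°: h = r sin θ − e = -49.024346 − 15 = -64.024346
θ=286°: x = r cos θ + √(L² − h²) = 14.057505 + 290.017039 = 304.074544
θ=356°: crank pin P = (r cos θ, r sin θ) = (50.875767, -3.557580)
θ=356°: h = r sin θ − e = -3.557580 − 15 = -18.557580
θ=356°: x = r cos θ + √(L² − h²) = 50.875767 + 296.419662 = 347.295429

θ=264°: 284.3064
θ=286°: 304.0745
θ=356°: 347.2954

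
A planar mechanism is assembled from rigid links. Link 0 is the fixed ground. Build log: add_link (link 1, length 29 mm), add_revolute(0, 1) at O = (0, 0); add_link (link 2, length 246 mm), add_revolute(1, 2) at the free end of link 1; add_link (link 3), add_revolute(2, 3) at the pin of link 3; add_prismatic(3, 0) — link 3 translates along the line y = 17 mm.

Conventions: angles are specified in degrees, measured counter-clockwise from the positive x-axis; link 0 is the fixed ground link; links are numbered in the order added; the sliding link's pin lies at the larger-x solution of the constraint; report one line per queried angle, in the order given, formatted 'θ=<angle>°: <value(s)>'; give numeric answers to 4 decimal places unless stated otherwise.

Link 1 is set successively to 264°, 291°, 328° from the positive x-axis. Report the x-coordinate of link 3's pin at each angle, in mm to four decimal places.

geometry: r = 29 mm, L = 246 mm, e = 17 mm
θ=264°: crank pin P = (r cos θ, r sin θ) = (-3.031325, -28.841135)
θ=264°: h = r sin θ − e = -28.841135 − 17 = -45.841135
θ=264°: x = r cos θ + √(L² − h²) = -3.031325 + 241.691105 = 238.659780
θ=291°: crank pin P = (r cos θ, r sin θ) = (10.392671, -27.073832)
θ=291°: h = r sin θ − e = -27.073832 − 17 = -44.073832
θ=291°: x = r cos θ + √(L² − h²) = 10.392671 + 242.019622 = 252.412292
θ=328°: crank pin P = (r cos θ, r sin θ) = (24.593395, -15.367659)
θ=328°: h = r sin θ − e = -15.367659 − 17 = -32.367659
θ=328°: x = r cos θ + √(L² − h²) = 24.593395 + 243.861302 = 268.454697

θ=264°: 238.6598
θ=291°: 252.4123
θ=328°: 268.4547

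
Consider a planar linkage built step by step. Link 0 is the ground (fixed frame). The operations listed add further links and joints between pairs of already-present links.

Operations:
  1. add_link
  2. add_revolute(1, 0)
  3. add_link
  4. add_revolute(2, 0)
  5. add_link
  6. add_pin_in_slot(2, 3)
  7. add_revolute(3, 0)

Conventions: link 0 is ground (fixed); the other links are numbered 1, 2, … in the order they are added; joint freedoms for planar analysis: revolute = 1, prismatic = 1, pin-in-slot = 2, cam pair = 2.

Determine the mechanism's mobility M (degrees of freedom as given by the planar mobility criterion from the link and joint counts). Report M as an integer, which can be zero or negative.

(L,J1,J2)=(1,0,0); link0 fixed
link1: (2,0,0)
R 1-0 [J1]: (2,1,0)
link2: (3,1,0)
R 2-0 [J1]: (3,2,0)
link3: (4,2,0)
PS 2-3 [J2]: (4,2,1)
R 3-0 [J1]: (4,3,1)
Grübler: 3·3 − 2·3 − 1 = 2

M = 2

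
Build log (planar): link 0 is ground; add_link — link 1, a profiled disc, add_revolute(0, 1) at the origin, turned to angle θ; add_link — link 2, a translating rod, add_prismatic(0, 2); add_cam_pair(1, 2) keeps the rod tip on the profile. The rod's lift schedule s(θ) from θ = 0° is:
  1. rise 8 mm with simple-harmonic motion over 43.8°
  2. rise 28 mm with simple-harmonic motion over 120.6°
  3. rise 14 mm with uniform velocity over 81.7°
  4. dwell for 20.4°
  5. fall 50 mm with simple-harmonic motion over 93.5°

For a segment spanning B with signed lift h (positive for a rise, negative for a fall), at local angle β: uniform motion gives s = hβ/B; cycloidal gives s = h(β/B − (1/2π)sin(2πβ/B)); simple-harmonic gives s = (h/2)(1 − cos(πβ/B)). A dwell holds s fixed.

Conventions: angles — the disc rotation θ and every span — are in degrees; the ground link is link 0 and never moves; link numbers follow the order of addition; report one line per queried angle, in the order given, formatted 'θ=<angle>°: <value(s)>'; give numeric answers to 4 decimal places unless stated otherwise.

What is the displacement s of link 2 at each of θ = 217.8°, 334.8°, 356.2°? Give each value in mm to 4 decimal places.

seg 1 [0°–43.8°] simple-harmonic, h=8: full span → s += 8 → s = 8.0000
seg 2 [43.8°–164.4°] simple-harmonic, h=28: full span → s += 28 → s = 36.0000
seg 3 [164.4°–246.1°] uniform, h=14: θ=217.8° here. β=53.4, B=81.7. 14·53.4/81.7 = 9.1506 → s = 45.1506
seg 3 [164.4°–246.1°] uniform, h=14: full span → s += 14 → s = 50.0000
seg 4 [246.1°–266.5°] dwell: s stays 50.0000
seg 5 [266.5°–360°] simple-harmonic, h=-50: θ=334.8° here. β=68.3, B=93.5. -50/2·(1 − cos(π·0.7305)) = -41.5611 → s = 8.4389
seg 5 [266.5°–360°] simple-harmonic, h=-50: θ=356.2° here. β=89.7, B=93.5. -50/2·(1 − cos(π·0.9594)) = -49.7965 → s = 0.2035

θ=217.8°: 45.1506
θ=334.8°: 8.4389
θ=356.2°: 0.2035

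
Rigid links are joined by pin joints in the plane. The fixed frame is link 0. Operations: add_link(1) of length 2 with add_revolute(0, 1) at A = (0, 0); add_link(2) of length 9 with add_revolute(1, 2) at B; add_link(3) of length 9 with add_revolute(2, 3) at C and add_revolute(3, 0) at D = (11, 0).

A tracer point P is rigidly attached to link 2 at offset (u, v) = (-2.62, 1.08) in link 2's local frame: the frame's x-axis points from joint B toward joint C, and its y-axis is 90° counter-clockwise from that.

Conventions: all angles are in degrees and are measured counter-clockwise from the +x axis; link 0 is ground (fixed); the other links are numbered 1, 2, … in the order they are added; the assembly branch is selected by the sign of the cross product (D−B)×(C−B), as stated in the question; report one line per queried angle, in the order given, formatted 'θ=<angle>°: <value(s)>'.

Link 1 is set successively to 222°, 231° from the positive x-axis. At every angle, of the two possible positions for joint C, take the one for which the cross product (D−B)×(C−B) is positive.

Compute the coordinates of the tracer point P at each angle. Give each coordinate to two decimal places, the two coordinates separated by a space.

A=(0,0), D=(11.00,0)
θ=222°: B = A + 2.00·(cos222°, sin222°) = (-1.4863, -1.3383)
θ=222°: |BD| = 12.5578
θ=222°: circle(B,9.00) ∩ circle(D,9.00): a=6.2789, h=6.4479
θ=222°:   candidates: C₊=(4.0697,5.7421) cross=80.971; C₋=(5.4440,-7.0803) cross=-80.971
θ=222°:   branch + wants cross > 0 → take C=(4.0697,5.7421) (cross=80.971)
θ=222°: ex = (C−B)/|BC| = (0.6173,0.7867); ey = (-0.7867,0.6173)
θ=222°: P = B + -2.62·ex + 1.08·ey = (-3.9533,-2.7327)
θ=231°: B = A + 2.00·(cos231°, sin231°) = (-1.2586, -1.5543)
θ=231°: |BD| = 12.3568
θ=231°: circle(B,9.00) ∩ circle(D,9.00): a=6.1784, h=6.5443
θ=231°:   candidates: C₊=(4.0475,5.7151) cross=80.866; C₋=(5.6938,-7.2694) cross=-80.866
θ=231°:   branch + wants cross > 0 → take C=(4.0475,5.7151) (cross=80.866)
θ=231°: ex = (C−B)/|BC| = (0.5896,0.8077); ey = (-0.8077,0.5896)
θ=231°: P = B + -2.62·ex + 1.08·ey = (-3.6757,-3.0338)

θ=222°: -3.95 -2.73
θ=231°: -3.68 -3.03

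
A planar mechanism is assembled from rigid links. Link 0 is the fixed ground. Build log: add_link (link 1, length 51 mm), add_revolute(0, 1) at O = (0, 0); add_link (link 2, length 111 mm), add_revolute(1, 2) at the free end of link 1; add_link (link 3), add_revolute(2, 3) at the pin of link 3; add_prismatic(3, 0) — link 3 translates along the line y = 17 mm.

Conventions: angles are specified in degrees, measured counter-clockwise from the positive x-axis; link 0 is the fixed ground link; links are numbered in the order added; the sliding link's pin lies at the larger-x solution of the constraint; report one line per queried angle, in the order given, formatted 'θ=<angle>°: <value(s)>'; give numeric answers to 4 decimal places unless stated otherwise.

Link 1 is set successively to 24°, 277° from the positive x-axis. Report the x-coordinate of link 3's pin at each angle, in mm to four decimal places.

geometry: r = 51 mm, L = 111 mm, e = 17 mm
θ=24°: crank pin P = (r cos θ, r sin θ) = (46.590818, 20.743569)
θ=24°: h = r sin θ − e = 20.743569 − 17 = 3.743569
θ=24°: x = r cos θ + √(L² − h²) = 46.590818 + 110.936855 = 157.527673
θ=277°: crank pin P = (r cos θ, r sin θ) = (6.215337, -50.619854)
θ=277°: h = r sin θ − e = -50.619854 − 17 = -67.619854
θ=277°: x = r cos θ + √(L² − h²) = 6.215337 + 88.025879 = 94.241216

θ=24°: 157.5277
θ=277°: 94.2412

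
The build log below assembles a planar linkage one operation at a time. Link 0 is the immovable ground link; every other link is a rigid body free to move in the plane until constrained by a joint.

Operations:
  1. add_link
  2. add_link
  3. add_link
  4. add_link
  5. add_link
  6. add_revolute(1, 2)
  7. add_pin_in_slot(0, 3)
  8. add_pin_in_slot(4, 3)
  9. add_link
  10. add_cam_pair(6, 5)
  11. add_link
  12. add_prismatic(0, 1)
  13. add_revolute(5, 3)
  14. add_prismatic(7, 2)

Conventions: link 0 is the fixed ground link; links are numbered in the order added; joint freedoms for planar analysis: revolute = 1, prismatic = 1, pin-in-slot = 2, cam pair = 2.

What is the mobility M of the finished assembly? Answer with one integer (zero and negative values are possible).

(L,J1,J2)=(1,0,0); link0 fixed
link1: (2,0,0)
link2: (3,0,0)
link3: (4,0,0)
link4: (5,0,0)
link5: (6,0,0)
R 1-2 [J1]: (6,1,0)
PS 0-3 [J2]: (6,1,1)
PS 4-3 [J2]: (6,1,2)
link6: (7,1,2)
C 6-5 [J2]: (7,1,3)
link7: (8,1,3)
P 0-1 [J1]: (8,2,3)
R 5-3 [J1]: (8,3,3)
P 7-2 [J1]: (8,4,3)
Grübler: 3·7 − 2·4 − 3 = 10

M = 10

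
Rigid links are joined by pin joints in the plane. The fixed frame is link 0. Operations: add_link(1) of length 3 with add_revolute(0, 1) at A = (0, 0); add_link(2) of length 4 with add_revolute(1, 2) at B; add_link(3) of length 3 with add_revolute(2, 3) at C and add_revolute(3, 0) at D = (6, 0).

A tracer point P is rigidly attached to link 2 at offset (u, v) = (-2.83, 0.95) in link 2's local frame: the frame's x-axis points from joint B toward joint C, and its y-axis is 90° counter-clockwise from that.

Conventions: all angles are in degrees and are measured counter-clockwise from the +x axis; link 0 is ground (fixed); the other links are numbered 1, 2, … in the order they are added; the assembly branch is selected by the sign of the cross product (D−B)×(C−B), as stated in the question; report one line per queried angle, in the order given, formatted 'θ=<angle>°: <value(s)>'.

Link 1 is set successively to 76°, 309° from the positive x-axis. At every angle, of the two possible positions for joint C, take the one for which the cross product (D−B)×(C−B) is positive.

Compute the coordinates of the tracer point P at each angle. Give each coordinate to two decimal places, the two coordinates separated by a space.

A=(0,0), D=(6.00,0)
θ=76°: B = A + 3.00·(cos76°, sin76°) = (0.7258, 2.9109)
θ=76°: |BD| = 6.0242
θ=76°: circle(B,4.00) ∩ circle(D,3.00): a=3.5931, h=1.7578
θ=76°:   candidates: C₊=(4.7209,2.7137) cross=10.589; C₋=(3.0222,-0.3642) cross=-10.589
θ=76°:   branch + wants cross > 0 → take C=(4.7209,2.7137) (cross=10.589)
θ=76°: ex = (C−B)/|BC| = (0.9988,-0.0493); ey = (0.0493,0.9988)
θ=76°: P = B + -2.83·ex + 0.95·ey = (-2.0539,3.9993)
θ=309°: B = A + 3.00·(cos309°, sin309°) = (1.8880, -2.3314)
θ=309°: |BD| = 4.7270
θ=309°: circle(B,4.00) ∩ circle(D,3.00): a=3.1039, h=2.5230
θ=309°:   candidates: C₊=(3.3437,1.3943) cross=11.926; C₋=(5.8325,-2.9953) cross=-11.926
θ=309°:   branch + wants cross > 0 → take C=(3.3437,1.3943) (cross=11.926)
θ=309°: ex = (C−B)/|BC| = (0.3639,0.9314); ey = (-0.9314,0.3639)
θ=309°: P = B + -2.83·ex + 0.95·ey = (-0.0268,-4.6216)

θ=76°: -2.05 4.00
θ=309°: -0.03 -4.62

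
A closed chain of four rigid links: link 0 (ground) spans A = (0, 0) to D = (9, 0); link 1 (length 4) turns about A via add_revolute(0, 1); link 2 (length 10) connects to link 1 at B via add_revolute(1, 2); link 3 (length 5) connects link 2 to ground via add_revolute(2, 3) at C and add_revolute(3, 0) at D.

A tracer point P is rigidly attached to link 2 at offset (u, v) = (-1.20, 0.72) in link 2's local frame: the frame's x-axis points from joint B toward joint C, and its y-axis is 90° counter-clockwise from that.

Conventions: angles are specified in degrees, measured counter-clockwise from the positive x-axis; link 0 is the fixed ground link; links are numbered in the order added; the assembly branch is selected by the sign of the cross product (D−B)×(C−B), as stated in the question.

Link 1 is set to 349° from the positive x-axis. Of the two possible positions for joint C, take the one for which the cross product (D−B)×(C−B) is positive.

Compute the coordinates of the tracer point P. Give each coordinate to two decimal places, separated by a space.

A=(0,0), D=(9.00,0)
B = A + 4.00·(cos349°, sin349°) = (3.9265, -0.7632)
|BD| = 5.1306
circle(B,10.00) ∩ circle(D,5.00): a=9.8744, h=1.5799
  candidates: C₊=(13.4560,2.2680) cross=8.106; C₋=(13.9261,-0.8566) cross=-8.106
  branch + wants cross > 0 → take C=(13.4560,2.2680) (cross=8.106)
ex = (C−B)/|BC| = (0.9530,0.3031); ey = (-0.3031,0.9530)
P = B + -1.20·ex + 0.72·ey = (2.5647,-0.4409)

2.56 -0.44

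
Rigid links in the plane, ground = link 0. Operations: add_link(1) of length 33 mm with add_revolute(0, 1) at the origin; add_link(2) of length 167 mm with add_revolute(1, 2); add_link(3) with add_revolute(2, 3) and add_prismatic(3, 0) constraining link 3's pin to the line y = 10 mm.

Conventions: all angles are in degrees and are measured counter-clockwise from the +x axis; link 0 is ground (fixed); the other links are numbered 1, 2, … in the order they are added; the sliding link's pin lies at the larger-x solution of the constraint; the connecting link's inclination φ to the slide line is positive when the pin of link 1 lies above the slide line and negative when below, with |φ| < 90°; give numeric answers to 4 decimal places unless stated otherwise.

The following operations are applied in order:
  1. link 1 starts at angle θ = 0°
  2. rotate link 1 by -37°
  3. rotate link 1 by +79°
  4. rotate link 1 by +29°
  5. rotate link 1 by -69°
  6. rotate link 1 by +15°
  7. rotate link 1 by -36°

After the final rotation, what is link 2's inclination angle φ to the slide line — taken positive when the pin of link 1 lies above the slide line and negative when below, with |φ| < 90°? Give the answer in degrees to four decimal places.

geometry: r = 33 mm, L = 167 mm, e = 10 mm; θ starts at 0°
rotate link 1 by -37°: θ ← 0° -37° = -37°
rotate link 1 by +79°: θ ← -37° +79° = 42°
rotate link 1 by +29°: θ ← 42° +29° = 71°
rotate link 1 by -69°: θ ← 71° -69° = 2°
rotate link 1 by +15°: θ ← 2° +15° = 17°
rotate link 1 by -36°: θ ← 17° -36° = -19°
h = r sin θ − e = -10.743749 − 10 = -20.743749
sin φ = h / L = -20.743749 / 167 = -0.12421407
φ = arcsin(-0.12421407) = -7.135371°

-7.1354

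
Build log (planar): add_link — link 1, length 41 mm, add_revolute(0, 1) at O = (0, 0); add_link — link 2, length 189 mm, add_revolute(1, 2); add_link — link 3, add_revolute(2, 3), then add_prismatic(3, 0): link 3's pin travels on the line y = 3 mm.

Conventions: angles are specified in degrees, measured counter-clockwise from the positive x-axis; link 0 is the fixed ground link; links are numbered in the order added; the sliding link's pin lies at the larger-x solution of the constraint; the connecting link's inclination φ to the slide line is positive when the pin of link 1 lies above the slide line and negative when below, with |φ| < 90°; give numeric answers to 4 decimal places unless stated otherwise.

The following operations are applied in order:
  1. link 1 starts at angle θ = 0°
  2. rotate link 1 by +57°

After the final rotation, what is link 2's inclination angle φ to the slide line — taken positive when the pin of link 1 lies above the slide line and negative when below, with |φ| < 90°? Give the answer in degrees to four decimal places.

geometry: r = 41 mm, L = 189 mm, e = 3 mm; θ starts at 0°
rotate link 1 by +57°: θ ← 0° +57° = 57°
h = r sin θ − e = 34.385493 − 3 = 31.385493
sin φ = h / L = 31.385493 / 189 = 0.16606081
φ = arcsin(0.16606081) = 9.558865°

9.5589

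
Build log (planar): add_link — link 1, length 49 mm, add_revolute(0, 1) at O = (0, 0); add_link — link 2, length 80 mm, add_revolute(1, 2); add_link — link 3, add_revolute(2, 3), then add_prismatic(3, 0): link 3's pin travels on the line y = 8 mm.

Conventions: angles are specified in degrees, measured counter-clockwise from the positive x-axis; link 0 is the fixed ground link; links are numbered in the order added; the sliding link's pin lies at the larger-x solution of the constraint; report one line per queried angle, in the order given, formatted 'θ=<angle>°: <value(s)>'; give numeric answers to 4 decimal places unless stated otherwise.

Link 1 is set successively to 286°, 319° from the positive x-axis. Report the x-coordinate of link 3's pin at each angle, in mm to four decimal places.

geometry: r = 49 mm, L = 80 mm, e = 8 mm
θ=286°: crank pin P = (r cos θ, r sin θ) = (13.506230, -47.101823)
θ=286°: h = r sin θ − e = -47.101823 − 8 = -55.101823
θ=286°: x = r cos θ + √(L² − h²) = 13.506230 + 57.998182 = 71.504412
θ=319°: crank pin P = (r cos θ, r sin θ) = (36.980769, -32.146892)
θ=319°: h = r sin θ − e = -32.146892 − 8 = -40.146892
θ=319°: x = r cos θ + √(L² − h²) = 36.980769 + 69.197016 = 106.177785

θ=286°: 71.5044
θ=319°: 106.1778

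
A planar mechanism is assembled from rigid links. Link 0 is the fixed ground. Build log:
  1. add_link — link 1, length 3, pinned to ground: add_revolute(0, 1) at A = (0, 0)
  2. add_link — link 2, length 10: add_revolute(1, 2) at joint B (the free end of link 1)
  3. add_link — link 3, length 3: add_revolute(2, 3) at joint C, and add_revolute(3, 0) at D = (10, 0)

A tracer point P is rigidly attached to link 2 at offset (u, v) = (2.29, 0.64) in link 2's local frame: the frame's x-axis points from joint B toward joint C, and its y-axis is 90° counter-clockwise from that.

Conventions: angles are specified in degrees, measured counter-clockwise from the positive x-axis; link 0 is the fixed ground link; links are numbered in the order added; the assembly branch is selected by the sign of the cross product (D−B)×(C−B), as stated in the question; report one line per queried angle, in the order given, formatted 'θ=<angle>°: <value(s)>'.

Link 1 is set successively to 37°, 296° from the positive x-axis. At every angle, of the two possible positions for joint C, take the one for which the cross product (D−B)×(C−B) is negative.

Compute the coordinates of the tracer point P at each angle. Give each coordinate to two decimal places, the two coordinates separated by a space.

A=(0,0), D=(10.00,0)
θ=37°: B = A + 3.00·(cos37°, sin37°) = (2.3959, 1.8054)
θ=37°: |BD| = 7.8155
θ=37°: circle(B,10.00) ∩ circle(D,3.00): a=9.7295, h=2.3101
θ=37°:   candidates: C₊=(12.3959,1.8054) cross=18.054; C₋=(11.3286,-2.6898) cross=-18.054
θ=37°:   branch - wants cross < 0 → take C=(11.3286,-2.6898) (cross=-18.054)
θ=37°: ex = (C−B)/|BC| = (0.8933,-0.4495); ey = (0.4495,0.8933)
θ=37°: P = B + 2.29·ex + 0.64·ey = (4.7292,1.3477)
θ=296°: B = A + 3.00·(cos296°, sin296°) = (1.3151, -2.6964)
θ=296°: |BD| = 9.0938
θ=296°: circle(B,10.00) ∩ circle(D,3.00): a=9.5503, h=2.9651
θ=296°:   candidates: C₊=(9.5568,2.9671) cross=26.964; C₋=(11.3151,-2.6964) cross=-26.964
θ=296°:   branch - wants cross < 0 → take C=(11.3151,-2.6964) (cross=-26.964)
θ=296°: ex = (C−B)/|BC| = (1.0000,0.0000); ey = (-0.0000,1.0000)
θ=296°: P = B + 2.29·ex + 0.64·ey = (3.6051,-2.0564)

θ=37°: 4.73 1.35
θ=296°: 3.61 -2.06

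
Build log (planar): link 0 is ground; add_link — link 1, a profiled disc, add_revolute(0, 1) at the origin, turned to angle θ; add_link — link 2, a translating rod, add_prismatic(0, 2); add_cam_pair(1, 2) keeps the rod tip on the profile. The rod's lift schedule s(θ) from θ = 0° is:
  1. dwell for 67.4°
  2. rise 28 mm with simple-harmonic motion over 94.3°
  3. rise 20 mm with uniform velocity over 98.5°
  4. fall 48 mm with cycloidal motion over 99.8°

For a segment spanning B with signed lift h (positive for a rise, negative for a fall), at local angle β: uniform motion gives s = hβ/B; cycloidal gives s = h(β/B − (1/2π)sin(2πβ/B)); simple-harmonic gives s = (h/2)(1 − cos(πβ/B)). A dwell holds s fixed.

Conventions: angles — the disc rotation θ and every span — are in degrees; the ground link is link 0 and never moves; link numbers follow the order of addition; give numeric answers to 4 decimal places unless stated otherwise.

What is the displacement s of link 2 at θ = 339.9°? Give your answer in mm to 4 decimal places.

seg 1 [0°–67.4°] dwell: s stays 0.0000
seg 2 [67.4°–161.7°] simple-harmonic, h=28: full span → s += 28 → s = 28.0000
seg 3 [161.7°–260.2°] uniform, h=20: full span → s += 20 → s = 48.0000
seg 4 [260.2°–360°] cycloidal, h=-48: θ=339.9° here. β=79.7, B=99.8. -48·(0.7986 − sin(2π·0.7986)/(2π)) = -45.6187 → s = 2.3813

2.3813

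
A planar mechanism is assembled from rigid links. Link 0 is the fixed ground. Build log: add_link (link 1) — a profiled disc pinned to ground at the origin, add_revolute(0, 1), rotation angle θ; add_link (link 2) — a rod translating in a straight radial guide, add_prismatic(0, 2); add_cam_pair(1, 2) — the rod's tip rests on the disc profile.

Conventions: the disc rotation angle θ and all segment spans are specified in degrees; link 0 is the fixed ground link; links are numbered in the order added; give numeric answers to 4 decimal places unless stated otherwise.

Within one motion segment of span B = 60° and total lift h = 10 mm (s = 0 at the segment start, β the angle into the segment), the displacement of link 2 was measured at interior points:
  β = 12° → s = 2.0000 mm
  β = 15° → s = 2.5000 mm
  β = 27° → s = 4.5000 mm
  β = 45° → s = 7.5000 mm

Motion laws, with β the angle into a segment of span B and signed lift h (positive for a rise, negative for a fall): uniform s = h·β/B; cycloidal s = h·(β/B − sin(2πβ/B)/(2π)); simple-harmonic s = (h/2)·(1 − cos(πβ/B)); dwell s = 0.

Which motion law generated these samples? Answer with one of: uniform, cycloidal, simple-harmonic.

candidates at β/B = r: uniform s = h·r (linear in β); cycloidal s = h·(r − sin(2πr)/(2π)); simple-harmonic s = (h/2)(1 − cos(πr))
β=12°: printed 2.0000 | uniform 2.0000, cycloidal 0.4863, simple-harmonic 0.9549
β=15°: printed 2.5000 | uniform 2.5000, cycloidal 0.9085, simple-harmonic 1.4645
β=27°: printed 4.5000 | uniform 4.5000, cycloidal 4.0082, simple-harmonic 4.2178
β=45°: printed 7.5000 | uniform 7.5000, cycloidal 9.0915, simple-harmonic 8.5355
only one law matches every sample → uniform

uniform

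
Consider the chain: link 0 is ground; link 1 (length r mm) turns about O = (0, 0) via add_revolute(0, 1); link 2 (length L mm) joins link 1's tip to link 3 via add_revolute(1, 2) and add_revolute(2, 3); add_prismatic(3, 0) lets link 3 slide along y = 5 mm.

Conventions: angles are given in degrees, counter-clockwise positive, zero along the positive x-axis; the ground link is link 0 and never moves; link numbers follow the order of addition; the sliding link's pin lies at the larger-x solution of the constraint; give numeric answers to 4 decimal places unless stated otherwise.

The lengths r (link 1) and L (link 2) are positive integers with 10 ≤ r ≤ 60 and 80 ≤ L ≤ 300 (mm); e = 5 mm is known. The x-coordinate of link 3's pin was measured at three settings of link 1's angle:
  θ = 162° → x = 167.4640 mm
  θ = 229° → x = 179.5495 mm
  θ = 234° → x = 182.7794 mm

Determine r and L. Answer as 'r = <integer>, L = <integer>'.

constraint per measurement: (x − r cos θ)² + (r sin θ − e)² = L²
subtracting the θ₁ and θ₂ equations cancels the r² and L² terms:
r = (x₁² − x₂²) / (2[(x₁cos θ₁ + e sin θ₁) − (x₂cos θ₂ + e sin θ₂)]) = 57.9995 → r = 58
L² = (x₁ − r cos θ₁)² + (r sin θ₁ − e)² = 49729.0179 → L = 223.0000 → L = 223
check at θ₃=234°: x = 182.7794 (printed 182.7794) ✓

r = 58, L = 223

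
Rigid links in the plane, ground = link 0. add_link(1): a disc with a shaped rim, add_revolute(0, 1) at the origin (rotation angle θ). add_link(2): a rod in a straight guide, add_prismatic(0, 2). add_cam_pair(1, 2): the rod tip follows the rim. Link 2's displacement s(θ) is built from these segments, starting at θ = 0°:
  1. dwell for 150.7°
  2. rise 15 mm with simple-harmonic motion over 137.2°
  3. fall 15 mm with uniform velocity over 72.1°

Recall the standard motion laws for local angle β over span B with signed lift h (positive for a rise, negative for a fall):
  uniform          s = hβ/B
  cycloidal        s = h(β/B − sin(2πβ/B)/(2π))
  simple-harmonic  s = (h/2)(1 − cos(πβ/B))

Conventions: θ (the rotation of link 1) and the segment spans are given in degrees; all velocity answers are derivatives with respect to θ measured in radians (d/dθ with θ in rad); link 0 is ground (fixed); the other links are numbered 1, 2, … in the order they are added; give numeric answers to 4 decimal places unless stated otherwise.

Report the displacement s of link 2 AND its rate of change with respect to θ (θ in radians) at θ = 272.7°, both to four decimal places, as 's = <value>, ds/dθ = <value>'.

segment 1 (0° to 150.7°, dwell): s unchanged at 0.0000
θ = 272.7° falls in segment 2 (150.7° to 287.9°, simple-harmonic, h = 15): β = 272.7 − 150.7 = 122°, B = 137.2°; Δs = 15/2·(1 − cos(π·0.8892)) = 14.5503; s = 0.0000 + 14.5503 = 14.5503
velocity in seg [150.7°–287.9°] (simple-harmonic), θ in radians: β = 122° = 2.1293 rad, B = 137.2° = 2.3946 rad; ds/dθ = (πh/(2B)) sin(πβ/B) = (π·15/(2·2.3946)) sin(π·0.8892) = 3.355947 mm/rad

s = 14.5503, ds/dθ = 3.3559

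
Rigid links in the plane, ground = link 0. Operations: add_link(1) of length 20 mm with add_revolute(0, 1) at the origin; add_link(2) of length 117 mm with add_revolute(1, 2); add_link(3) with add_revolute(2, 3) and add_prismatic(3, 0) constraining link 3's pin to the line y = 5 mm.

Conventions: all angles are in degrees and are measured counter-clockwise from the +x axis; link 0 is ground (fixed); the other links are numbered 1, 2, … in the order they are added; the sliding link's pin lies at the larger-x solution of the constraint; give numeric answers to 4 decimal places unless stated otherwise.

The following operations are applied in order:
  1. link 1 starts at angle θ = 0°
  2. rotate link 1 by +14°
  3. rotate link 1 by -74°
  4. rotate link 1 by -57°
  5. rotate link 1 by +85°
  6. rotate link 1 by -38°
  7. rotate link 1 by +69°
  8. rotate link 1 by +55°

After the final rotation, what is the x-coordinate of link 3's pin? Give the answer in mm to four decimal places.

geometry: r = 20 mm, L = 117 mm, e = 5 mm; θ starts at 0°
rotate link 1 by +14°: θ ← 0° +14° = 14°
rotate link 1 by -74°: θ ← 14° -74° = -60°
rotate link 1 by -57°: θ ← -60° -57° = -117°
rotate link 1 by +85°: θ ← -117° +85° = -32°
rotate link 1 by -38°: θ ← -32° -38° = -70°
rotate link 1 by +69°: θ ← -70° +69° = -1°
rotate link 1 by +55°: θ ← -1° +55° = 54°
crank pin P = (r cos θ, r sin θ) = (11.755705, 16.180340)
h = r sin θ − e = 16.180340 − 5 = 11.180340
x = r cos θ + √(L² − h²) = 11.755705 + 116.464587 = 128.220292

128.2203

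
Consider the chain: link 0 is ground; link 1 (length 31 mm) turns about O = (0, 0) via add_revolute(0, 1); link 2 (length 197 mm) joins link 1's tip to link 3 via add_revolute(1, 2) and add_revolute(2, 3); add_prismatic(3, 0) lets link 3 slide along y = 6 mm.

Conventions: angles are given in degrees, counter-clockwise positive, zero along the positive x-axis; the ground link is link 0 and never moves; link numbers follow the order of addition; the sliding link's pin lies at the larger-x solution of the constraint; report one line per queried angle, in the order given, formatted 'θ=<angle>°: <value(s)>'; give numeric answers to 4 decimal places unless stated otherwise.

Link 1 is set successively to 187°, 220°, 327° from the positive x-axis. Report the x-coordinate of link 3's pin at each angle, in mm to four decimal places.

geometry: r = 31 mm, L = 197 mm, e = 6 mm
θ=187°: crank pin P = (r cos θ, r sin θ) = (-30.768931, -3.777950)
θ=187°: h = r sin θ − e = -3.777950 − 6 = -9.777950
θ=187°: x = r cos θ + √(L² − h²) = -30.768931 + 196.757190 = 165.988259
θ=220°: crank pin P = (r cos θ, r sin θ) = (-23.747378, -19.926416)
θ=220°: h = r sin θ − e = -19.926416 − 6 = -25.926416
θ=220°: x = r cos θ + √(L² − h²) = -23.747378 + 195.286510 = 171.539132
θ=327°: crank pin P = (r cos θ, r sin θ) = (25.998788, -16.883810)
θ=327°: h = r sin θ − e = -16.883810 − 6 = -22.883810
θ=327°: x = r cos θ + √(L² − h²) = 25.998788 + 195.666377 = 221.665165

θ=187°: 165.9883
θ=220°: 171.5391
θ=327°: 221.6652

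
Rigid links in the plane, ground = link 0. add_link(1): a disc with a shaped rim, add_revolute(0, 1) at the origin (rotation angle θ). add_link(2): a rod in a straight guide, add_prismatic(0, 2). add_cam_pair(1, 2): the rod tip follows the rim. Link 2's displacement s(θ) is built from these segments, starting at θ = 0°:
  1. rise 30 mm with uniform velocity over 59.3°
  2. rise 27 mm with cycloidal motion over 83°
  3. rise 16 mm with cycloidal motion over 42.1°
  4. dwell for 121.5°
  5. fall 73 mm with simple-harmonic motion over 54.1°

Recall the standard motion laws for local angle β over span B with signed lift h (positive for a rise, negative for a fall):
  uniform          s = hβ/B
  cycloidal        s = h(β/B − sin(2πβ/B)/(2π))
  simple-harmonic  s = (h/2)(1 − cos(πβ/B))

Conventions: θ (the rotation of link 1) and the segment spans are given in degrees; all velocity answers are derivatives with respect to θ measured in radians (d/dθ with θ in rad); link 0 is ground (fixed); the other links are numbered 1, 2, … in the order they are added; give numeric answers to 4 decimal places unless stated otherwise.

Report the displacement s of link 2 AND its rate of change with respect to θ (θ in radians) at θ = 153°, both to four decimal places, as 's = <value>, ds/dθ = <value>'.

segment 1 (0° to 59.3°, uniform, h = 30) is passed completely: s = 0.0000 + (30) = 30.0000
segment 2 (59.3° to 142.3°, cycloidal, h = 27) is passed completely: s = 30.0000 + (27) = 57.0000
θ = 153° falls in segment 3 (142.3° to 184.4°, cycloidal, h = 16): β = 153 − 142.3 = 10.7°, B = 42.1°; Δs = 16·(0.2542 − sin(2π·0.2542)/(2π)) = 1.5209; s = 57.0000 + 1.5209 = 58.5209
velocity in seg [142.3°–184.4°] (cycloidal), θ in radians: β = 10.7° = 0.1868 rad, B = 42.1° = 0.7348 rad; ds/dθ = (h/B)(1 − cos(2πβ/B)) = (16/0.7348)(1 − cos(2π·0.2542)) = 22.343771 mm/rad

s = 58.5209, ds/dθ = 22.3438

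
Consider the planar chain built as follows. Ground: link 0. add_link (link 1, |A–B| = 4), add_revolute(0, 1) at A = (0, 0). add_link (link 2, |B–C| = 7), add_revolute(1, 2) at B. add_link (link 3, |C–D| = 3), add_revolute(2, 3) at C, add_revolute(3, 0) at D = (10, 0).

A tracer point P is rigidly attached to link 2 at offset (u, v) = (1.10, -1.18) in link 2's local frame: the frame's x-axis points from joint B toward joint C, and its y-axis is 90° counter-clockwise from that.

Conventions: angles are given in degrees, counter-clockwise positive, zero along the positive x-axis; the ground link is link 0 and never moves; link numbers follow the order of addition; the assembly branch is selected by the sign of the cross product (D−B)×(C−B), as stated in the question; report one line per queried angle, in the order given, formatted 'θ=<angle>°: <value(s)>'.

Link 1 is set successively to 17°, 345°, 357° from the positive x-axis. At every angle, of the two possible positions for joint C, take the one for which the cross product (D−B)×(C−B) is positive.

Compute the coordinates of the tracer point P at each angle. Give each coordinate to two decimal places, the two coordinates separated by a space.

A=(0,0), D=(10.00,0)
θ=17°: B = A + 4.00·(cos17°, sin17°) = (3.8252, 1.1695)
θ=17°: |BD| = 6.2846
θ=17°: circle(B,7.00) ∩ circle(D,3.00): a=6.3247, h=2.9997
θ=17°:   candidates: C₊=(10.5976,2.9399) cross=18.852; C₋=(9.4812,-2.9548) cross=-18.852
θ=17°:   branch + wants cross > 0 → take C=(10.5976,2.9399) (cross=18.852)
θ=17°: ex = (C−B)/|BC| = (0.9675,0.2529); ey = (-0.2529,0.9675)
θ=17°: P = B + 1.10·ex + -1.18·ey = (5.1879,0.3061)
θ=345°: B = A + 4.00·(cos345°, sin345°) = (3.8637, -1.0353)
θ=345°: |BD| = 6.2230
θ=345°: circle(B,7.00) ∩ circle(D,3.00): a=6.3254, h=2.9983
θ=345°:   candidates: C₊=(9.6021,2.9735) cross=18.658; C₋=(10.5997,-2.9394) cross=-18.658
θ=345°:   branch + wants cross > 0 → take C=(9.6021,2.9735) (cross=18.658)
θ=345°: ex = (C−B)/|BC| = (0.8198,0.5727); ey = (-0.5727,0.8198)
θ=345°: P = B + 1.10·ex + -1.18·ey = (5.4412,-1.3727)
θ=357°: B = A + 4.00·(cos357°, sin357°) = (3.9945, -0.2093)
θ=357°: |BD| = 6.0091
θ=357°: circle(B,7.00) ∩ circle(D,3.00): a=6.3328, h=2.9825
θ=357°:   candidates: C₊=(10.2196,2.9920) cross=17.922; C₋=(10.4274,-2.9694) cross=-17.922
θ=357°:   branch + wants cross > 0 → take C=(10.2196,2.9920) (cross=17.922)
θ=357°: ex = (C−B)/|BC| = (0.8893,0.4573); ey = (-0.4573,0.8893)
θ=357°: P = B + 1.10·ex + -1.18·ey = (5.5124,-0.7557)

θ=17°: 5.19 0.31
θ=345°: 5.44 -1.37
θ=357°: 5.51 -0.76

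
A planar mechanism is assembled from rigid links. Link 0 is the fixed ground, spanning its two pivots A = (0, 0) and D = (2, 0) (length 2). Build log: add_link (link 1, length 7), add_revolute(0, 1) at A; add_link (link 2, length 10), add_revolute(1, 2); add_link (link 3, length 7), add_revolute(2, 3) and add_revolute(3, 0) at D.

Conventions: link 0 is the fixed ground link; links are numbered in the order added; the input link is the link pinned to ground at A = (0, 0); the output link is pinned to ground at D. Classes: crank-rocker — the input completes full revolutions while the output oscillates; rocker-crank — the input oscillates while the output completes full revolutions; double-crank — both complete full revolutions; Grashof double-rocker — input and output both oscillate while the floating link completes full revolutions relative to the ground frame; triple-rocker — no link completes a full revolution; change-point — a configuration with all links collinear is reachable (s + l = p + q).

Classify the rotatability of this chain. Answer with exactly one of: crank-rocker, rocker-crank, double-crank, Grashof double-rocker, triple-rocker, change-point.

lengths: ground=2, input=7, coupler=10, output=7
sorted: s=2 (shortest), l=10 (longest), p+q=14
s + l = 12 vs p + q = 14
s + l < p + q (Grashof) with shortest = ground link → double-crank

double-crank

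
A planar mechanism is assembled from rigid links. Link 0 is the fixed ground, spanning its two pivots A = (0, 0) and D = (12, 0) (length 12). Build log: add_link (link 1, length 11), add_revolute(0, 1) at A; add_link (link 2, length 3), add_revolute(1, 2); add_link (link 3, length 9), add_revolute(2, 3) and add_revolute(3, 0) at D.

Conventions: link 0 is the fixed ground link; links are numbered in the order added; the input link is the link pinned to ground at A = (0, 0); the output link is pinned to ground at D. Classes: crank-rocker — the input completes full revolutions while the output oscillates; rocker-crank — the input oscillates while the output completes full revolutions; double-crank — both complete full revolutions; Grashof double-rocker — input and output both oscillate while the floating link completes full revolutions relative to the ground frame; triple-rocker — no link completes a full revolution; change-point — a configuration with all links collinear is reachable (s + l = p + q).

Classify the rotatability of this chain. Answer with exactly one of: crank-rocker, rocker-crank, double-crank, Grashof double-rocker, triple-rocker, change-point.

lengths: ground=12, input=11, coupler=3, output=9
sorted: s=3 (shortest), l=12 (longest), p+q=20
s + l = 15 vs p + q = 20
s + l < p + q (Grashof) with shortest = coupler link → Grashof double-rocker

Grashof double-rocker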